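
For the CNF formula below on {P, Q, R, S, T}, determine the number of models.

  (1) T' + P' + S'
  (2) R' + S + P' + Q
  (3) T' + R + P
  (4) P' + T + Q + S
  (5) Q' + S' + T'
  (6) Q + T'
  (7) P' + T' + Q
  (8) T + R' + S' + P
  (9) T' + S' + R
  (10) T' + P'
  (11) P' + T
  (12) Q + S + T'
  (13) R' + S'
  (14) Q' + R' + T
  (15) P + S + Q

There are 2^5 = 32 truth assignments over (P, Q, R, S, T).
Split on Q. With Q = 1, the clauses containing Q are satisfied and Q' drops from the rest; 3 of the 2^4 = 16 assignments to the other variables satisfy what remains.
With Q = 0, by the same count on the reduced clause set, 1 assignment works.
(One model: P=F, Q=F, R=F, S=T, T=F.)
Total: 3 + 1 = 4.

4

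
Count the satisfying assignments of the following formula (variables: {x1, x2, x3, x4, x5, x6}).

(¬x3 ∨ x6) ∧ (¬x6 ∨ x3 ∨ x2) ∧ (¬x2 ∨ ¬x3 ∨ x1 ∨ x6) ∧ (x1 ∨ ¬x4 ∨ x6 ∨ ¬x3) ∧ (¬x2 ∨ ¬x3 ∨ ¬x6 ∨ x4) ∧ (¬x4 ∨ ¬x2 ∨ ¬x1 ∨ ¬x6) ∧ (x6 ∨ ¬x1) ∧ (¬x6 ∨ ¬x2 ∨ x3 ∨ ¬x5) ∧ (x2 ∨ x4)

There are 2^6 = 64 truth assignments over (x1, x2, x3, x4, x5, x6).
Split on x5. With x5 = True, the clauses containing x5 are satisfied and ¬x5 drops from the rest; 6 of the 2^5 = 32 assignments to the other variables satisfy what remains.
With x5 = False, by the same count on the reduced clause set, 9 assignments work.
Total: 6 + 9 = 15.

15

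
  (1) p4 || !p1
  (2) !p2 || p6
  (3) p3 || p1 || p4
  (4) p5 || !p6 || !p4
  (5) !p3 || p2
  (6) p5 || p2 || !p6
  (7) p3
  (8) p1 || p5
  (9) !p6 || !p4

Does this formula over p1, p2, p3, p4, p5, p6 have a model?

Yes

The clause (p3) is unit, so p3 = true.
The clause (p2) is unit, so p2 = true.
The clause (p6) is unit, so p6 = true.
The clause (!p4) is unit, so p4 = false.
The clause (!p1) is unit, so p1 = false.
The clause (p5) is unit, so p5 = true.
All clauses are satisfied.
A satisfying assignment: p1=false; p2=true; p3=true; p4=false; p5=true; p6=true.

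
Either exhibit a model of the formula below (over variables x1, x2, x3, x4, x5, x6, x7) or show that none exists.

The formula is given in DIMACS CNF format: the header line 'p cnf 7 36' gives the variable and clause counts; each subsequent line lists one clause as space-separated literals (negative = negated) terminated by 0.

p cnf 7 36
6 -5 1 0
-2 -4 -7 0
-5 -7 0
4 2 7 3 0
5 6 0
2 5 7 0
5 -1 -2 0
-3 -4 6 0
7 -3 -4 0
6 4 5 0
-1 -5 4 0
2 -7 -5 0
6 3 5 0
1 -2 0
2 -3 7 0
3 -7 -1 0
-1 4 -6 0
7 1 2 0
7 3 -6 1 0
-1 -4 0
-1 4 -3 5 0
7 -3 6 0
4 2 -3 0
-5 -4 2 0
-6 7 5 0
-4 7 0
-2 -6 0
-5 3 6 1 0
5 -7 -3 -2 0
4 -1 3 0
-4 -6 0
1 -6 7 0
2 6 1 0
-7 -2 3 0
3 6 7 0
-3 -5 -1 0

x1 ↦ False; x2 ↦ False; x3 ↦ False; x4 ↦ False; x5 ↦ False; x6 ↦ True; x7 ↦ True

Try x5 = False.
Unit clause (x6) forces x6 = True.
Unit clause (x7) forces x7 = True.
Unit clause (¬x2) forces x2 = False.
Unit clause (¬x4) forces x4 = False.
Unit clause (¬x1) forces x1 = False.
Unit clause (¬x3) forces x3 = False.
Every clause now holds.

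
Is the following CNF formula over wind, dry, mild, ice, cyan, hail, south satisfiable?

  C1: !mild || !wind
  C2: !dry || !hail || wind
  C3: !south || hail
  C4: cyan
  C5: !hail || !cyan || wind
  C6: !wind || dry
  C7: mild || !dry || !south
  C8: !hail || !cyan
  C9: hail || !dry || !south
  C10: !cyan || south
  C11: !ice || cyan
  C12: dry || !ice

From the singleton clause (cyan), cyan = true.
From the singleton clause (!hail), hail = false.
From the singleton clause (!south), south = false.
Now (south) is unsatisfied and unit — conflict.
No assignment satisfies every clause.

No, unsatisfiable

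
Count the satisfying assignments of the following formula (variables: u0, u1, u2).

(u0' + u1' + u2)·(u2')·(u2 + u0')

2

There are 2^3 = 8 truth assignments over (u0, u1, u2).
Check each against the 3 clauses (columns in the order u0, u1, u2):
  F F F  ✓ satisfies all
  F F T  ✗ fails (u2')
  F T F  ✓ satisfies all
  F T T  ✗ fails (u2')
  T F F  ✗ fails (u2 + u0')
  T F T  ✗ fails (u2')
  T T F  ✗ fails (u0' + u1' + u2)
  T T T  ✗ fails (u2')
2 of the 8 rows are models.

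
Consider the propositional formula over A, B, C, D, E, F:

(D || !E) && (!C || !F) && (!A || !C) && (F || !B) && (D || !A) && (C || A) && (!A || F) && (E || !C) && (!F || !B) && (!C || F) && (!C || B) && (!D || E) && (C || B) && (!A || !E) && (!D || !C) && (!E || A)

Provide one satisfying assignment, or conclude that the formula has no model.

Branch on D: set D = true.
From the singleton clause (E), E = true.
From the singleton clause (!A), A = false.
That conflicts with the unit clause (A).
That branch fails; take D = false instead.
From the singleton clause (!E), E = false.
From the singleton clause (!A), A = false.
From the singleton clause (C), C = true.
That conflicts with the unit clause (!C).
Both values of D lead to a conflict.

UNSATISFIABLE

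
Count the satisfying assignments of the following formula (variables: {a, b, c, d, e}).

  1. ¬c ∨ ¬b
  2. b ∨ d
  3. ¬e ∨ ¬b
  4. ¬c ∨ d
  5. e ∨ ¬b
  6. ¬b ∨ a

8

There are 2^5 = 32 truth assignments over (a, b, c, d, e).
Split on c. With c = True, the clauses containing c are satisfied and ¬c drops from the rest; 4 of the 2^4 = 16 assignments to the other variables satisfy what remains.
With c = False, by the same count on the reduced clause set, 4 assignments work.
Total: 4 + 4 = 8.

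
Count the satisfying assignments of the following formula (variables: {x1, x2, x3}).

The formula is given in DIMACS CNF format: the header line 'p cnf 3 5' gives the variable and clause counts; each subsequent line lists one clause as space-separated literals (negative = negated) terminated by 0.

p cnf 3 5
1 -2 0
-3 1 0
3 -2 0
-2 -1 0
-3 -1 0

2

There are 2^3 = 8 truth assignments over (x1, x2, x3).
Check each against the 5 clauses (columns in the order x1, x2, x3):
  F F F  ✓ satisfies all
  F F T  ✗ fails (¬x3 ∨ x1)
  F T F  ✗ fails (x1 ∨ ¬x2)
  F T T  ✗ fails (x1 ∨ ¬x2)
  T F F  ✓ satisfies all
  T F T  ✗ fails (¬x3 ∨ ¬x1)
  T T F  ✗ fails (x3 ∨ ¬x2)
  T T T  ✗ fails (¬x2 ∨ ¬x1)
2 of the 8 rows are models.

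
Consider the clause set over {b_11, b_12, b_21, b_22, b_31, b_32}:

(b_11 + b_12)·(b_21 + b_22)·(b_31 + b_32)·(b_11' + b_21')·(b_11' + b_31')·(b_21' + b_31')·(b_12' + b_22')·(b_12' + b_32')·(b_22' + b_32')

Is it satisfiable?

Suppose b_11 = 1.
From the singleton clause (b_21'), b_21 = 0.
From the singleton clause (b_22), b_22 = 1.
From the singleton clause (b_31'), b_31 = 0.
From the singleton clause (b_32), b_32 = 1.
Now (b_32') is unsatisfied and unit — conflict.
So b_11 must be the other value — set b_11 = 0.
From the singleton clause (b_12), b_12 = 1.
From the singleton clause (b_22'), b_22 = 0.
From the singleton clause (b_21), b_21 = 1.
From the singleton clause (b_31'), b_31 = 0.
From the singleton clause (b_32), b_32 = 1.
Now (b_32') is unsatisfied and unit — conflict.
Either choice for b_11 ends in contradiction.
No assignment satisfies every clause.

Unsatisfiable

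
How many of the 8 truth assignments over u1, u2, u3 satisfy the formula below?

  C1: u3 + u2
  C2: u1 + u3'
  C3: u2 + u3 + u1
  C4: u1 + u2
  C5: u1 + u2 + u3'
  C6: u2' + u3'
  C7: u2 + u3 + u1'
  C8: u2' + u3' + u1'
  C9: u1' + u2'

There are 2^3 = 8 truth assignments over (u1, u2, u3).
Check each against the 9 clauses (columns in the order u1, u2, u3):
  F F F  ✗ fails (u3 + u2)
  F F T  ✗ fails (u1 + u3')
  F T F  ✓ satisfies all
  F T T  ✗ fails (u1 + u3')
  T F F  ✗ fails (u3 + u2)
  T F T  ✓ satisfies all
  T T F  ✗ fails (u1' + u2')
  T T T  ✗ fails (u2' + u3')
2 of the 8 rows are models.

2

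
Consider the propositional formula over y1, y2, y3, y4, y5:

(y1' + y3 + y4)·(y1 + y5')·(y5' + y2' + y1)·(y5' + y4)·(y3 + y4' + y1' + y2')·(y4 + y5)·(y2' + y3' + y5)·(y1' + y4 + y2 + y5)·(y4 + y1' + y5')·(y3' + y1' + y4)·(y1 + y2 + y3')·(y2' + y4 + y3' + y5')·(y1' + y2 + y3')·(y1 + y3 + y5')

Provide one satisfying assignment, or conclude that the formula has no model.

Branch on y1: set y1 = 1.
Branch on y3: set y3 = 0.
(y4) alone gives y4 = 1.
(y2') alone gives y2 = 0.
Every clause is now satisfied; y5 is unconstrained.

y1 ↦ 1,  y2 ↦ 0,  y3 ↦ 0,  y4 ↦ 1,  y5 ↦ 0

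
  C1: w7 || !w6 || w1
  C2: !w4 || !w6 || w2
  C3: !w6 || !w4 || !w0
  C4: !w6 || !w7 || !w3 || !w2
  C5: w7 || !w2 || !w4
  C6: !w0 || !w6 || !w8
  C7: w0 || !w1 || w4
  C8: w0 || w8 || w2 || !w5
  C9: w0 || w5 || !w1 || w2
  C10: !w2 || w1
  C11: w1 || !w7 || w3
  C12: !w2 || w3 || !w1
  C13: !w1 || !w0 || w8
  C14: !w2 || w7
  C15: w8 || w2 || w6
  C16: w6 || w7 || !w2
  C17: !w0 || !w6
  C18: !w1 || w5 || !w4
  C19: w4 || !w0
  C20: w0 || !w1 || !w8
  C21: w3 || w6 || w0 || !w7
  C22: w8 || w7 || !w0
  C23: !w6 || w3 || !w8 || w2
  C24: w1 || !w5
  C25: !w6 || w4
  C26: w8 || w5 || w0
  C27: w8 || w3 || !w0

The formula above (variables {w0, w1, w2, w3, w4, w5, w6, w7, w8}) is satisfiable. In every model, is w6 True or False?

False

Suppose w6 = true.
From the singleton clause (!w0), w0 = false.
From the singleton clause (w4), w4 = true.
From the singleton clause (w2), w2 = true.
From the singleton clause (w7), w7 = true.
From the singleton clause (!w3), w3 = false.
From the singleton clause (w1), w1 = true.
That conflicts with the unit clause (!w1).
So every satisfying assignment has w6 = False.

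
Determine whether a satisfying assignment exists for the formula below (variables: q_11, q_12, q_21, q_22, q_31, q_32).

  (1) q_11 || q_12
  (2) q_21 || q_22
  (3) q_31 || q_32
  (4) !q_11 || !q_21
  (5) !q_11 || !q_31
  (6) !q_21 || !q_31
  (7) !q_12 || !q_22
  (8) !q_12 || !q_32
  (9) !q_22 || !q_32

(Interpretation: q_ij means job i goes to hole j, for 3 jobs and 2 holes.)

Try q_11 = true.
Unit clause (!q_21) forces q_21 = false.
Unit clause (q_22) forces q_22 = true.
Unit clause (!q_31) forces q_31 = false.
Unit clause (q_32) forces q_32 = true.
But (!q_32) is also a unit clause — contradiction.
Backtrack on q_11: now try q_11 = false.
Unit clause (q_12) forces q_12 = true.
Unit clause (!q_22) forces q_22 = false.
Unit clause (q_21) forces q_21 = true.
Unit clause (!q_31) forces q_31 = false.
Unit clause (q_32) forces q_32 = true.
But (!q_32) is also a unit clause — contradiction.
Neither q_11 = true nor q_11 = false works.
No assignment satisfies every clause.

No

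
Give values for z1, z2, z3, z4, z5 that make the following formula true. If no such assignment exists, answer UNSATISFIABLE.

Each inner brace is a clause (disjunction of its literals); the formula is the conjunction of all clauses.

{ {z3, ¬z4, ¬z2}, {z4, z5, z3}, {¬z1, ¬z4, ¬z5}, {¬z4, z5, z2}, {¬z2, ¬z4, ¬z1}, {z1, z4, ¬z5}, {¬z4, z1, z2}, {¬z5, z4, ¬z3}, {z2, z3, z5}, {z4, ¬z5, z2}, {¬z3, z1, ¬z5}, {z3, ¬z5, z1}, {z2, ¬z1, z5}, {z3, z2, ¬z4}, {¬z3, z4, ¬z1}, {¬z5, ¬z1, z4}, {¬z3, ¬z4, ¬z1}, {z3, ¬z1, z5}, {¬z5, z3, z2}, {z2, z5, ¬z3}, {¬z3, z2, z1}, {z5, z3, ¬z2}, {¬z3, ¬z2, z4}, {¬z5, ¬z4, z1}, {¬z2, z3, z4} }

z1 ↦ False, z2 ↦ True, z3 ↦ True, z4 ↦ True, z5 ↦ False

Try z3 = True.
Try z5 = False.
(z2) alone gives z2 = True.
(z4) alone gives z4 = True.
(¬z1) alone gives z1 = False.
This assignment satisfies each clause.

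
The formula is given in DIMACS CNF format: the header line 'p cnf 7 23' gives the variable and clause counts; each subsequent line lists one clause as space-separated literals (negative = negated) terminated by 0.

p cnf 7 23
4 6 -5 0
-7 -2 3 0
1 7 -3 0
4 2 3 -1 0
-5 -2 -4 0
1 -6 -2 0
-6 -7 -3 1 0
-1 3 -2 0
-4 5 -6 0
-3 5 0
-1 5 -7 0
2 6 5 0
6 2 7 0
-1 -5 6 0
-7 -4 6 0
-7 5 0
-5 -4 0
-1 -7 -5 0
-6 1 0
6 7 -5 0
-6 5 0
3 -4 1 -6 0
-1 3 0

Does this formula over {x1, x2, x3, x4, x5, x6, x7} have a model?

Try x3 = True.
The clause (x5) is unit, so x5 = True.
The clause (¬x4) is unit, so x4 = False.
The clause (x6) is unit, so x6 = True.
The clause (x1) is unit, so x1 = True.
The clause (¬x7) is unit, so x7 = False.
All clauses hold; x2 can take either value.
A satisfying assignment: x1=True, x2=True, x3=True, x4=False, x5=True, x6=True, x7=False.

Satisfiable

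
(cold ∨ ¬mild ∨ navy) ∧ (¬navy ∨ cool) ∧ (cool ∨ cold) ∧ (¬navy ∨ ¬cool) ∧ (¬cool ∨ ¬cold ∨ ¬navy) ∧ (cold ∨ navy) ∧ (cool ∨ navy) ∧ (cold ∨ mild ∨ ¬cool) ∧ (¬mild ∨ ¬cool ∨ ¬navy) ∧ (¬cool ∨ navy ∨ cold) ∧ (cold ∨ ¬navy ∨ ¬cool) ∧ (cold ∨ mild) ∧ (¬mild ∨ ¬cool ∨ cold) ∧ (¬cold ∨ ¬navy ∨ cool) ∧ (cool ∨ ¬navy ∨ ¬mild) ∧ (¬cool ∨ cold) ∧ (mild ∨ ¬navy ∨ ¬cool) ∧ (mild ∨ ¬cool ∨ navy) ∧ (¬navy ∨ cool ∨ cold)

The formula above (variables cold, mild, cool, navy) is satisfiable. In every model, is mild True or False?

True

Suppose mild = False.
(cold) alone gives cold = True.
Suppose navy = False.
(cool) alone gives cool = True.
Now (¬cool) is unsatisfied and unit — conflict.
Backtrack on navy: now try navy = True.
(cool) alone gives cool = True.
Now (¬cool) is unsatisfied and unit — conflict.
Either choice for navy ends in contradiction.
So every satisfying assignment has mild = True.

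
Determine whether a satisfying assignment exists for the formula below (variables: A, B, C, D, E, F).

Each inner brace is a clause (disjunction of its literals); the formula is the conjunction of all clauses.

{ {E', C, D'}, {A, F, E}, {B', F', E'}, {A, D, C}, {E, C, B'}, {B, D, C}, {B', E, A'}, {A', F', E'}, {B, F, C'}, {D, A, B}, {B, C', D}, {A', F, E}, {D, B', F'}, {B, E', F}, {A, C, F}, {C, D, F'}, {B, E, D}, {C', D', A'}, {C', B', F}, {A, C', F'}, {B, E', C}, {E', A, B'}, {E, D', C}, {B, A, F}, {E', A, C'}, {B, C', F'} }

Try E = 1.
Try C = 0.
From the singleton clause (D'), D = 0.
From the singleton clause (A), A = 1.
From the singleton clause (B), B = 1.
From the singleton clause (F'), F = 0.
All clauses are satisfied.
A satisfying assignment: A: 1,  B: 1,  C: 0,  D: 0,  E: 1,  F: 0.

Yes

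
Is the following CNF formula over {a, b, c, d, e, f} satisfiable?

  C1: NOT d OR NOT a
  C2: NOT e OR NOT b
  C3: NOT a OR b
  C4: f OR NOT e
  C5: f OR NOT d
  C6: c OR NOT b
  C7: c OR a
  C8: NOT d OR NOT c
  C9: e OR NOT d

Yes, satisfiable

Case d = false:
Case e = false:
Case a = true:
From the singleton clause (b), b = true.
From the singleton clause (c), c = true.
Every clause is now satisfied; f is unconstrained.
A satisfying assignment: a ↦ true; b ↦ true; c ↦ true; d ↦ false; e ↦ false; f ↦ false.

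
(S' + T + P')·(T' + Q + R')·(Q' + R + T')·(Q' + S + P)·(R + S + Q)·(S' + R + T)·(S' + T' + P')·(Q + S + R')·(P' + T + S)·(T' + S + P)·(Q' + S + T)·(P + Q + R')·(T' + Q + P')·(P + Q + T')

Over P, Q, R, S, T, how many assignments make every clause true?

There are 2^5 = 32 truth assignments over (P, Q, R, S, T).
Split on S. With S = 1, the clauses containing S are satisfied and S' drops from the rest; 2 of the 2^4 = 16 assignments to the other variables satisfy what remains.
With S = 0, by the same count on the reduced clause set, 1 assignment works.
Total: 2 + 1 = 3.

3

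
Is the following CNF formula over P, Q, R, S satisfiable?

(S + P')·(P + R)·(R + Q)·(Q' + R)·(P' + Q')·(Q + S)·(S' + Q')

Yes

Suppose S = 1.
The clause (Q') is unit, so Q = 0.
The clause (R) is unit, so R = 1.
No clause remains; P is free.
A satisfying assignment: P: 1,  Q: 0,  R: 1,  S: 1.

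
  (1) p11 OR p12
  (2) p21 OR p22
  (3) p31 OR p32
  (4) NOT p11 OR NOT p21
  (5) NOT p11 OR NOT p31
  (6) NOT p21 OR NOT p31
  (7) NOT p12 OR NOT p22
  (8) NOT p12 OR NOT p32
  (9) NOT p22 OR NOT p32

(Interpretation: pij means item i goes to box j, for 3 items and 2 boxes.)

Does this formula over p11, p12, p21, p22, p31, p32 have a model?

Suppose p11 = true.
Unit clause (NOT p21) forces p21 = false.
Unit clause (p22) forces p22 = true.
Unit clause (NOT p31) forces p31 = false.
Unit clause (p32) forces p32 = true.
But (NOT p32) is also a unit clause — contradiction.
So p11 must be the other value — set p11 = false.
Unit clause (p12) forces p12 = true.
Unit clause (NOT p22) forces p22 = false.
Unit clause (p21) forces p21 = true.
Unit clause (NOT p31) forces p31 = false.
Unit clause (p32) forces p32 = true.
But (NOT p32) is also a unit clause — contradiction.
Neither p11 = true nor p11 = false works.
No assignment satisfies every clause.

Unsatisfiable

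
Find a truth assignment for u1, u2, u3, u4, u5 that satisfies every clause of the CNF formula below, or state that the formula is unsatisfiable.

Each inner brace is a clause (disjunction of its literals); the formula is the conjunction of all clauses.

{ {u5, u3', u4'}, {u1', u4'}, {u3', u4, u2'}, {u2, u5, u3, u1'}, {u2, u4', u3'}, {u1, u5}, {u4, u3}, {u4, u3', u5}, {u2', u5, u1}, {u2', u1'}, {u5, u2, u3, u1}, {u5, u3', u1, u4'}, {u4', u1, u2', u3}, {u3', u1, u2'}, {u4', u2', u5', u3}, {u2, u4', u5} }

Branch on u1: set u1 = 1.
From the singleton clause (u4'), u4 = 0.
From the singleton clause (u3), u3 = 1.
From the singleton clause (u2'), u2 = 0.
From the singleton clause (u5), u5 = 1.
All clauses are satisfied.

u1: 1; u2: 0; u3: 1; u4: 0; u5: 1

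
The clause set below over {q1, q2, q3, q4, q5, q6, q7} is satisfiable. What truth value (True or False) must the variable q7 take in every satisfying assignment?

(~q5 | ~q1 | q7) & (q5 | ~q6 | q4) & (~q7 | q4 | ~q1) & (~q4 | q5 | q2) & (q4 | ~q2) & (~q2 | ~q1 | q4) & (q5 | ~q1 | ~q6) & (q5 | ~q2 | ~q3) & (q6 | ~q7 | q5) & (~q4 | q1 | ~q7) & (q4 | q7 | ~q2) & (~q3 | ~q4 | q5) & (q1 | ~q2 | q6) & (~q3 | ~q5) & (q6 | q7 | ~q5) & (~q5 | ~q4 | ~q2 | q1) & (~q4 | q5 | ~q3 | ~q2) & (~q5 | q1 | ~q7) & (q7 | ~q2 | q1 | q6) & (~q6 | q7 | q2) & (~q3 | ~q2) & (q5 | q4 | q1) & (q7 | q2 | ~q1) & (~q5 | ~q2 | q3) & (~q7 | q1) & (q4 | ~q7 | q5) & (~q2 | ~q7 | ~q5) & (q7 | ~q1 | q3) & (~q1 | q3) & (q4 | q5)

Suppose q7 = 1.
From the singleton clause (q1), q1 = 1.
From the singleton clause (q4), q4 = 1.
From the singleton clause (q3), q3 = 1.
From the singleton clause (q5), q5 = 1.
Now (~q5) is unsatisfied and unit — conflict.
So every satisfying assignment has q7 = False.

False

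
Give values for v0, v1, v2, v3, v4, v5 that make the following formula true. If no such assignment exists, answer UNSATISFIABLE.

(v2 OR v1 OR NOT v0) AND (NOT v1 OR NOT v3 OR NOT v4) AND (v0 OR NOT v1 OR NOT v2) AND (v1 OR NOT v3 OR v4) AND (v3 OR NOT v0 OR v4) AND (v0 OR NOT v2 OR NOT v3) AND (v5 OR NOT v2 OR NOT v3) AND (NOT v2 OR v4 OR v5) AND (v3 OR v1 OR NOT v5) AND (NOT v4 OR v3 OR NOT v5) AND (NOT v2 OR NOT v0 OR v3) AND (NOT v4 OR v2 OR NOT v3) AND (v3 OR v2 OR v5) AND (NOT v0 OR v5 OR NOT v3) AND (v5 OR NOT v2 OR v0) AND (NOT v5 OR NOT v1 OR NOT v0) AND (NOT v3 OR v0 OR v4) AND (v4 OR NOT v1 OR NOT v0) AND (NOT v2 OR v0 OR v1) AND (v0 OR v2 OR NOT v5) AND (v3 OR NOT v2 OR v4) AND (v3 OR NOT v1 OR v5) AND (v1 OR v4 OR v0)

v0=true,  v1=false,  v2=true,  v3=true,  v4=true,  v5=true

Case v2 = true:
Case v0 = true:
(v3) alone gives v3 = true.
(v5) alone gives v5 = true.
(NOT v1) alone gives v1 = false.
(v4) alone gives v4 = true.
This assignment satisfies each clause.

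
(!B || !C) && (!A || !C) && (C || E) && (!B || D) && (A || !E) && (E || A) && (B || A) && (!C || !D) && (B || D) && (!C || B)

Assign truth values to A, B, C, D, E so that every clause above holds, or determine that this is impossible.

A=true, B=false, C=false, D=true, E=true

Try B = false.
Unit clause (A) forces A = true.
Unit clause (!C) forces C = false.
Unit clause (E) forces E = true.
Unit clause (D) forces D = true.
This assignment satisfies each clause.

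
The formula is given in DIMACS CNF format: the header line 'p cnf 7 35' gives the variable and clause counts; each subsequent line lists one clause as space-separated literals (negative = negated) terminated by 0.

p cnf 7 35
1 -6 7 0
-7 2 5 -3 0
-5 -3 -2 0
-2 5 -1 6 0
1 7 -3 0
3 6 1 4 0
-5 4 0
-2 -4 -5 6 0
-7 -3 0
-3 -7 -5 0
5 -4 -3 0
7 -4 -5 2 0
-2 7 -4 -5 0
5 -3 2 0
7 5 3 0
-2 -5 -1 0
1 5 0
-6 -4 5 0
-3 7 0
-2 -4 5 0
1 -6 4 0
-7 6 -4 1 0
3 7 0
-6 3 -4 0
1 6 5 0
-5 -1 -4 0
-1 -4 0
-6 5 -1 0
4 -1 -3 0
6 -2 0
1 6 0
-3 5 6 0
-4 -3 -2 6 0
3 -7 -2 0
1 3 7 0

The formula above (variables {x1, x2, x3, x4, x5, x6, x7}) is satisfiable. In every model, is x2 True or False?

False

Suppose x2 = True.
(x6) alone gives x6 = True.
Try x1 = True.
(¬x5) alone gives x5 = False.
Now (x5) is unsatisfied and unit — conflict.
That branch fails; take x1 = False instead.
(x7) alone gives x7 = True.
(¬x3) alone gives x3 = False.
Now (x3) is unsatisfied and unit — conflict.
Both values of x1 lead to a conflict.
So every satisfying assignment has x2 = False.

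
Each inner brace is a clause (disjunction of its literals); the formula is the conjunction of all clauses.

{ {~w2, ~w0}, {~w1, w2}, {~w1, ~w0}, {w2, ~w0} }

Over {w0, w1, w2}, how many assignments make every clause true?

3

There are 2^3 = 8 truth assignments over (w0, w1, w2).
Check each against the 4 clauses (columns in the order w0, w1, w2):
  F F F  ✓ satisfies all
  F F T  ✓ satisfies all
  F T F  ✗ fails (~w1 | w2)
  F T T  ✓ satisfies all
  T F F  ✗ fails (w2 | ~w0)
  T F T  ✗ fails (~w2 | ~w0)
  T T F  ✗ fails (~w1 | w2)
  T T T  ✗ fails (~w2 | ~w0)
3 of the 8 rows are models.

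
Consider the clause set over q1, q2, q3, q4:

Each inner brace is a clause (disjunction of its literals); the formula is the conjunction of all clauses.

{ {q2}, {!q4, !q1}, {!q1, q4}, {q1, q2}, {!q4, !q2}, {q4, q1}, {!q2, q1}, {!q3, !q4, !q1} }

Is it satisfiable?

No

(q2) alone gives q2 = true.
(!q4) alone gives q4 = false.
(!q1) alone gives q1 = false.
But (q1) is also a unit clause — contradiction.
No assignment satisfies every clause.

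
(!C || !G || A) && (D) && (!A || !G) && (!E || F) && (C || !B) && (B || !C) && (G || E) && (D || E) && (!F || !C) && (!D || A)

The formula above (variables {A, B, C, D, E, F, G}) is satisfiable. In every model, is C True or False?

False

Suppose C = true.
The clause (D) is unit, so D = true.
The clause (B) is unit, so B = true.
The clause (!F) is unit, so F = false.
The clause (!E) is unit, so E = false.
The clause (G) is unit, so G = true.
The clause (A) is unit, so A = true.
But (!A) is also a unit clause — contradiction.
So every satisfying assignment has C = False.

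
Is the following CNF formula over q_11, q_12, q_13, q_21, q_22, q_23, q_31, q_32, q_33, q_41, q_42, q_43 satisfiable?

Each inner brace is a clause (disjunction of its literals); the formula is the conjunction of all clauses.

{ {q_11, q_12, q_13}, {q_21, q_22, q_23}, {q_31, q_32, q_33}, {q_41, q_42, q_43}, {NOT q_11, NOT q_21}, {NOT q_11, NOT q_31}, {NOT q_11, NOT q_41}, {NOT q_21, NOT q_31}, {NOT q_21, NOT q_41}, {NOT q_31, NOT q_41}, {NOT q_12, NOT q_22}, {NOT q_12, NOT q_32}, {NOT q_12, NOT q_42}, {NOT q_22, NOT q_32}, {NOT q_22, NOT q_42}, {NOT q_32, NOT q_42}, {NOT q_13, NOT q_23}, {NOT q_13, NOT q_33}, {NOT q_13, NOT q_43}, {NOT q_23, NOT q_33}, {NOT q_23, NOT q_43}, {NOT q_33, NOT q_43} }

Try q_11 = false.
Try q_12 = true.
The clause (NOT q_22) is unit, so q_22 = false.
The clause (NOT q_32) is unit, so q_32 = false.
The clause (NOT q_42) is unit, so q_42 = false.
Try q_21 = true.
The clause (NOT q_31) is unit, so q_31 = false.
The clause (q_33) is unit, so q_33 = true.
The clause (NOT q_41) is unit, so q_41 = false.
The clause (q_43) is unit, so q_43 = true.
But (NOT q_43) is also a unit clause — contradiction.
Backtrack on q_21: now try q_21 = false.
The clause (q_23) is unit, so q_23 = true.
The clause (NOT q_13) is unit, so q_13 = false.
The clause (NOT q_33) is unit, so q_33 = false.
The clause (q_31) is unit, so q_31 = true.
The clause (NOT q_41) is unit, so q_41 = false.
The clause (q_43) is unit, so q_43 = true.
But (NOT q_43) is also a unit clause — contradiction.
Both values of q_21 lead to a conflict.
Backtrack on q_12: now try q_12 = false.
The clause (q_13) is unit, so q_13 = true.
The clause (NOT q_23) is unit, so q_23 = false.
The clause (NOT q_33) is unit, so q_33 = false.
The clause (NOT q_43) is unit, so q_43 = false.
Try q_21 = true.
The clause (NOT q_31) is unit, so q_31 = false.
The clause (q_32) is unit, so q_32 = true.
The clause (NOT q_41) is unit, so q_41 = false.
The clause (q_42) is unit, so q_42 = true.
But (NOT q_42) is also a unit clause — contradiction.
Backtrack on q_21: now try q_21 = false.
The clause (q_22) is unit, so q_22 = true.
The clause (NOT q_32) is unit, so q_32 = false.
The clause (q_31) is unit, so q_31 = true.
The clause (NOT q_41) is unit, so q_41 = false.
The clause (q_42) is unit, so q_42 = true.
But (NOT q_42) is also a unit clause — contradiction.
Both values of q_21 lead to a conflict.
Both values of q_12 lead to a conflict.
Backtrack on q_11: now try q_11 = true.
The clause (NOT q_21) is unit, so q_21 = false.
The clause (NOT q_31) is unit, so q_31 = false.
The clause (NOT q_41) is unit, so q_41 = false.
Try q_22 = true.
The clause (NOT q_12) is unit, so q_12 = false.
The clause (NOT q_32) is unit, so q_32 = false.
The clause (q_33) is unit, so q_33 = true.
The clause (NOT q_42) is unit, so q_42 = false.
The clause (q_43) is unit, so q_43 = true.
But (NOT q_43) is also a unit clause — contradiction.
Backtrack on q_22: now try q_22 = false.
The clause (q_23) is unit, so q_23 = true.
The clause (NOT q_13) is unit, so q_13 = false.
The clause (NOT q_33) is unit, so q_33 = false.
The clause (q_32) is unit, so q_32 = true.
The clause (NOT q_12) is unit, so q_12 = false.
The clause (NOT q_42) is unit, so q_42 = false.
The clause (q_43) is unit, so q_43 = true.
But (NOT q_43) is also a unit clause — contradiction.
Both values of q_22 lead to a conflict.
Both values of q_11 lead to a conflict.
No assignment satisfies every clause.

No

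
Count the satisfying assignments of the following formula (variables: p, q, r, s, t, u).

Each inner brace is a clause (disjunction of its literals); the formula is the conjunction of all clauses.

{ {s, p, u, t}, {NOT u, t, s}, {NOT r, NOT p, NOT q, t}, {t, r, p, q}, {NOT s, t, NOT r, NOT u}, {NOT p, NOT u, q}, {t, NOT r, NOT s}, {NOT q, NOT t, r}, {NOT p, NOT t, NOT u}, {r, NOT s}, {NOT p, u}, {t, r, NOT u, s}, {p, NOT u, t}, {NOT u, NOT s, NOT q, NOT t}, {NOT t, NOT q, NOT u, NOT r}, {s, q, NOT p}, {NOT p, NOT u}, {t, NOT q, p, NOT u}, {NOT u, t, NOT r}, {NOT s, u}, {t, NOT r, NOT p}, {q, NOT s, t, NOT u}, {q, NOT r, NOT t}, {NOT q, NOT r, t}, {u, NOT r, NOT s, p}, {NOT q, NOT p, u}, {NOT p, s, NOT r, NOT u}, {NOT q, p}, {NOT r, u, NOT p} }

There are 2^6 = 64 truth assignments over (p, q, r, s, t, u).
Split on u. With u = true, the clauses containing u are satisfied and NOT u drops from the rest; 1 of the 2^5 = 32 assignments to the other variables satisfy what remains.
With u = false, by the same count on the reduced clause set, 1 assignment works.
(One model: p=F, q=F, r=F, s=F, t=T, u=F.)
Total: 1 + 1 = 2.

2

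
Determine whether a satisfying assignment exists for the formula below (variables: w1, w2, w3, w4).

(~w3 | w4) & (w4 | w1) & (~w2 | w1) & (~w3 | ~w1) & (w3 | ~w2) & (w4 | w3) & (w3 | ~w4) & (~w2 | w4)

Try w3 = 1.
The clause (w4) is unit, so w4 = 1.
The clause (~w1) is unit, so w1 = 0.
The clause (~w2) is unit, so w2 = 0.
Every clause now holds.
A satisfying assignment: w1 ↦ 0,  w2 ↦ 0,  w3 ↦ 1,  w4 ↦ 1.

Yes, satisfiable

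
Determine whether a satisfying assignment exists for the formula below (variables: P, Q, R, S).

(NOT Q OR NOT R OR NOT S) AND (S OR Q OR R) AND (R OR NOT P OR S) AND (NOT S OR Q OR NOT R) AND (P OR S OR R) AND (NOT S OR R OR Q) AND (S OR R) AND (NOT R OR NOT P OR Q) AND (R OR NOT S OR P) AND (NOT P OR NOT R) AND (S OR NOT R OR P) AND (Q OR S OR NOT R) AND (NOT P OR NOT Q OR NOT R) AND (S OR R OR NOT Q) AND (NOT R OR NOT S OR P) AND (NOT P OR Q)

Case S = true:
Case Q = true:
(NOT R) alone gives R = false.
(P) alone gives P = true.
Every clause now holds.
A satisfying assignment: P=true; Q=true; R=false; S=true.

Yes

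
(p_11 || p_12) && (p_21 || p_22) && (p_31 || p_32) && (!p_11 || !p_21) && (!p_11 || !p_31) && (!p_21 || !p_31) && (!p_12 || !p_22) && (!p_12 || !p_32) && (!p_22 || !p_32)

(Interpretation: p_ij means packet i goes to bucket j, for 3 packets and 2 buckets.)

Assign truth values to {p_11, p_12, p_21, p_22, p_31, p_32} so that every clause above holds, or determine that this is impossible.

UNSATISFIABLE

Suppose p_11 = true.
Unit clause (!p_21) forces p_21 = false.
Unit clause (p_22) forces p_22 = true.
Unit clause (!p_31) forces p_31 = false.
Unit clause (p_32) forces p_32 = true.
Now (!p_32) is unsatisfied and unit — conflict.
So p_11 must be the other value — set p_11 = false.
Unit clause (p_12) forces p_12 = true.
Unit clause (!p_22) forces p_22 = false.
Unit clause (p_21) forces p_21 = true.
Unit clause (!p_31) forces p_31 = false.
Unit clause (p_32) forces p_32 = true.
Now (!p_32) is unsatisfied and unit — conflict.
Both values of p_11 lead to a conflict.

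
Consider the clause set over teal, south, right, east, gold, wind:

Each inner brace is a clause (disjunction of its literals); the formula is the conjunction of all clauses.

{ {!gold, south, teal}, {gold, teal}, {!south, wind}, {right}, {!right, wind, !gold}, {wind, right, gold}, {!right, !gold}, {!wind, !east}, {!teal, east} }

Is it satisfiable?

Yes, satisfiable

(right) alone gives right = true.
(!gold) alone gives gold = false.
(teal) alone gives teal = true.
(east) alone gives east = true.
(!wind) alone gives wind = false.
(!south) alone gives south = false.
This assignment satisfies each clause.
A satisfying assignment: teal: true, south: false, right: true, east: true, gold: false, wind: false.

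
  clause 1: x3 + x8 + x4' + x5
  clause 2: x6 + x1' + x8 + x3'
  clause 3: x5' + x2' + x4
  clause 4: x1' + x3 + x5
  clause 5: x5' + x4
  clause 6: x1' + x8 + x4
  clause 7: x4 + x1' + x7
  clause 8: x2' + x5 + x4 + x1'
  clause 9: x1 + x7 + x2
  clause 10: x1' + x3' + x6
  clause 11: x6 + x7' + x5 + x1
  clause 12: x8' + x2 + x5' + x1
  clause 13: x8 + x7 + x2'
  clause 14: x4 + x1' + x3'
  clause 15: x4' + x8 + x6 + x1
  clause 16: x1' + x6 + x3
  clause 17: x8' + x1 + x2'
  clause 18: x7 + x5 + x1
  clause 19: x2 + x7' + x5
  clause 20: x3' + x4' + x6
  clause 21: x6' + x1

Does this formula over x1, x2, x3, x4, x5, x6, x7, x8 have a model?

Yes, satisfiable

Case x5 = 0:
Case x1 = 1:
The clause (x3) is unit, so x3 = 1.
The clause (x6) is unit, so x6 = 1.
The clause (x4) is unit, so x4 = 1.
Case x2 = 1:
Case x8 = 0:
The clause (x7) is unit, so x7 = 1.
This assignment satisfies each clause.
A satisfying assignment: x1=1,  x2=1,  x3=1,  x4=1,  x5=0,  x6=1,  x7=1,  x8=0.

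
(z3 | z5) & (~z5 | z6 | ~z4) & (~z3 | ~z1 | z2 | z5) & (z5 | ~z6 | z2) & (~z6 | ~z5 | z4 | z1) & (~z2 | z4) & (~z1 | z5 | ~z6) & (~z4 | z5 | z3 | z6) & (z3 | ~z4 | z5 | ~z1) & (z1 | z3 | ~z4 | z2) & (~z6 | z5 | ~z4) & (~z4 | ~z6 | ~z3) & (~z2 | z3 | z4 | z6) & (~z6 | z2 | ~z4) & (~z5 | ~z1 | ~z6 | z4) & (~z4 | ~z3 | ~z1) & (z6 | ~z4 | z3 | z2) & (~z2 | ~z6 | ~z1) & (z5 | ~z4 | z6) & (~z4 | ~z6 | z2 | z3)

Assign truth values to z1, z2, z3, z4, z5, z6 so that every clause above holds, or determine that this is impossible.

z1=0, z2=0, z3=1, z4=0, z5=0, z6=0

Try z3 = 1.
Try z2 = 0.
Try z1 = 0.
Try z5 = 0.
(~z6) alone gives z6 = 0.
(~z4) alone gives z4 = 0.
Every clause now holds.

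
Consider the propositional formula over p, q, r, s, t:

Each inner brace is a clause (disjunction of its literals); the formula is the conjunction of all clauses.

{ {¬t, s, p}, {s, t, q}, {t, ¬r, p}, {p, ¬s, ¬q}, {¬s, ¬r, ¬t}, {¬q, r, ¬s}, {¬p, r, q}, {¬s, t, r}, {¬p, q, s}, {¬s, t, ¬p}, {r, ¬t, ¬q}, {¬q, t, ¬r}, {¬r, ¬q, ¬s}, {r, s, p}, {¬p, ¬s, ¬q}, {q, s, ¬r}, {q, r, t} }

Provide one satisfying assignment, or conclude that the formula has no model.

Try t = False.
Try s = False.
(q) alone gives q = True.
(¬r) alone gives r = False.
(p) alone gives p = True.
This assignment satisfies each clause.

p: True, q: True, r: False, s: False, t: False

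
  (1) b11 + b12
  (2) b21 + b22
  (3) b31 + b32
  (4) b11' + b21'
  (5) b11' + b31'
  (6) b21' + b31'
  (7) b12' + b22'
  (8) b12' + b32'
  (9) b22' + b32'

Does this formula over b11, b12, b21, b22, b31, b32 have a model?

No

Suppose b11 = 1.
(b21') alone gives b21 = 0.
(b22) alone gives b22 = 1.
(b31') alone gives b31 = 0.
(b32) alone gives b32 = 1.
But (b32') is also a unit clause — contradiction.
Undo b11 and try b11 = 0.
(b12) alone gives b12 = 1.
(b22') alone gives b22 = 0.
(b21) alone gives b21 = 1.
(b31') alone gives b31 = 0.
(b32) alone gives b32 = 1.
But (b32') is also a unit clause — contradiction.
Both values of b11 lead to a conflict.
No assignment satisfies every clause.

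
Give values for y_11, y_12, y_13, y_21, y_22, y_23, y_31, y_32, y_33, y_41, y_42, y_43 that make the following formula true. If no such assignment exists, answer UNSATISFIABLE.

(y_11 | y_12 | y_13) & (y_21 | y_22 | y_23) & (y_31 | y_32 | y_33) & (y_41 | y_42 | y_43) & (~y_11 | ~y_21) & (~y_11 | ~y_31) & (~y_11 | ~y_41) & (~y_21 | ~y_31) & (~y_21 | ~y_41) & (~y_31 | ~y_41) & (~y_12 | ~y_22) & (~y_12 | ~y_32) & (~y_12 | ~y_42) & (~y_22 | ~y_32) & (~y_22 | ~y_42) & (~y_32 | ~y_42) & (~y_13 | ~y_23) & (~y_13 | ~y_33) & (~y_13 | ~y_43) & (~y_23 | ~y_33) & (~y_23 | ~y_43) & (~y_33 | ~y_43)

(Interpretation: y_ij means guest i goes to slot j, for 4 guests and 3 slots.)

Try y_11 = 0.
Try y_12 = 1.
Unit clause (~y_22) forces y_22 = 0.
Unit clause (~y_32) forces y_32 = 0.
Unit clause (~y_42) forces y_42 = 0.
Try y_21 = 1.
Unit clause (~y_31) forces y_31 = 0.
Unit clause (y_33) forces y_33 = 1.
Unit clause (~y_41) forces y_41 = 0.
Unit clause (y_43) forces y_43 = 1.
Now (~y_43) is unsatisfied and unit — conflict.
So y_21 must be the other value — set y_21 = 0.
Unit clause (y_23) forces y_23 = 1.
Unit clause (~y_13) forces y_13 = 0.
Unit clause (~y_33) forces y_33 = 0.
Unit clause (y_31) forces y_31 = 1.
Unit clause (~y_41) forces y_41 = 0.
Unit clause (y_43) forces y_43 = 1.
Now (~y_43) is unsatisfied and unit — conflict.
Both values of y_21 lead to a conflict.
So y_12 must be the other value — set y_12 = 0.
Unit clause (y_13) forces y_13 = 1.
Unit clause (~y_23) forces y_23 = 0.
Unit clause (~y_33) forces y_33 = 0.
Unit clause (~y_43) forces y_43 = 0.
Try y_21 = 1.
Unit clause (~y_31) forces y_31 = 0.
Unit clause (y_32) forces y_32 = 1.
Unit clause (~y_41) forces y_41 = 0.
Unit clause (y_42) forces y_42 = 1.
Now (~y_42) is unsatisfied and unit — conflict.
So y_21 must be the other value — set y_21 = 0.
Unit clause (y_22) forces y_22 = 1.
Unit clause (~y_32) forces y_32 = 0.
Unit clause (y_31) forces y_31 = 1.
Unit clause (~y_41) forces y_41 = 0.
Unit clause (y_42) forces y_42 = 1.
Now (~y_42) is unsatisfied and unit — conflict.
Both values of y_21 lead to a conflict.
Both values of y_12 lead to a conflict.
So y_11 must be the other value — set y_11 = 1.
Unit clause (~y_21) forces y_21 = 0.
Unit clause (~y_31) forces y_31 = 0.
Unit clause (~y_41) forces y_41 = 0.
Try y_22 = 1.
Unit clause (~y_12) forces y_12 = 0.
Unit clause (~y_32) forces y_32 = 0.
Unit clause (y_33) forces y_33 = 1.
Unit clause (~y_42) forces y_42 = 0.
Unit clause (y_43) forces y_43 = 1.
Now (~y_43) is unsatisfied and unit — conflict.
So y_22 must be the other value — set y_22 = 0.
Unit clause (y_23) forces y_23 = 1.
Unit clause (~y_13) forces y_13 = 0.
Unit clause (~y_33) forces y_33 = 0.
Unit clause (y_32) forces y_32 = 1.
Unit clause (~y_12) forces y_12 = 0.
Unit clause (~y_42) forces y_42 = 0.
Unit clause (y_43) forces y_43 = 1.
Now (~y_43) is unsatisfied and unit — conflict.
Both values of y_22 lead to a conflict.
Both values of y_11 lead to a conflict.

UNSATISFIABLE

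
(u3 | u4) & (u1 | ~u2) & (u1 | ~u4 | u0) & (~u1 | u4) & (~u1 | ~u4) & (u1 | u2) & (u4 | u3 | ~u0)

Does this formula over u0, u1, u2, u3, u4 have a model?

No

Branch on u3: set u3 = 1.
Branch on u1: set u1 = 1.
Unit clause (u4) forces u4 = 1.
Now (~u4) is unsatisfied and unit — conflict.
Undo u1 and try u1 = 0.
Unit clause (~u2) forces u2 = 0.
Now (u2) is unsatisfied and unit — conflict.
Either choice for u1 ends in contradiction.
Undo u3 and try u3 = 0.
Unit clause (u4) forces u4 = 1.
Unit clause (~u1) forces u1 = 0.
Unit clause (~u2) forces u2 = 0.
Now (u2) is unsatisfied and unit — conflict.
Either choice for u3 ends in contradiction.
No assignment satisfies every clause.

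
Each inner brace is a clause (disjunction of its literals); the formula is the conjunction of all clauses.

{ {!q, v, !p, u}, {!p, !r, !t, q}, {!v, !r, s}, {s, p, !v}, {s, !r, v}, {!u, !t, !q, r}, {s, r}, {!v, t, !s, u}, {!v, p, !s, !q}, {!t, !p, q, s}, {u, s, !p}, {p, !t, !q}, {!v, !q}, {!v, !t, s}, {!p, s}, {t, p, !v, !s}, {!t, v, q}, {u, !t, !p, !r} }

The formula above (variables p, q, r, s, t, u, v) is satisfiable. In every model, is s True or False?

Suppose s = false.
Unit clause (r) forces r = true.
Unit clause (!v) forces v = false.
Now (v) is unsatisfied and unit — conflict.
So every satisfying assignment has s = True.

True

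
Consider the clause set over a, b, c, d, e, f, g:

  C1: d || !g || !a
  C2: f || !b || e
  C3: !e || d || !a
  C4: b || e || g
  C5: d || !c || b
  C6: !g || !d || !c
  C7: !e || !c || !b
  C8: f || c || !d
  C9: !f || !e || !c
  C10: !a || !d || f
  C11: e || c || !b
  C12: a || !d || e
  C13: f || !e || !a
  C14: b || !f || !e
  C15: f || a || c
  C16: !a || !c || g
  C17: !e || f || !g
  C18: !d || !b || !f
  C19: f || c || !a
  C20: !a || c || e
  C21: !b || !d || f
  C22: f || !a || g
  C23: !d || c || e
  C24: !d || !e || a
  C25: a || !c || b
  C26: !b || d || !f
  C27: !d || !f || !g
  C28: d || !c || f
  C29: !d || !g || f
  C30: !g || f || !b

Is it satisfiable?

Branch on d: set d = false.
Branch on g: set g = true.
(!a) alone gives a = false.
Branch on c: set c = false.
(f) alone gives f = true.
(!b) alone gives b = false.
(!e) alone gives e = false.
All clauses are satisfied.
A satisfying assignment: a: false; b: false; c: false; d: false; e: false; f: true; g: true.

Yes, satisfiable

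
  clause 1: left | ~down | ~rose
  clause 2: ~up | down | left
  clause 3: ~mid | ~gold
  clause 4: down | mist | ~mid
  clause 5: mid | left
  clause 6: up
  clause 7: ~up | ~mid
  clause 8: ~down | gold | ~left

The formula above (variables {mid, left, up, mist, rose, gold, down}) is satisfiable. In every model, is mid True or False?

Suppose mid = 1.
Unit clause (~gold) forces gold = 0.
Unit clause (up) forces up = 1.
That conflicts with the unit clause (~up).
So every satisfying assignment has mid = False.

False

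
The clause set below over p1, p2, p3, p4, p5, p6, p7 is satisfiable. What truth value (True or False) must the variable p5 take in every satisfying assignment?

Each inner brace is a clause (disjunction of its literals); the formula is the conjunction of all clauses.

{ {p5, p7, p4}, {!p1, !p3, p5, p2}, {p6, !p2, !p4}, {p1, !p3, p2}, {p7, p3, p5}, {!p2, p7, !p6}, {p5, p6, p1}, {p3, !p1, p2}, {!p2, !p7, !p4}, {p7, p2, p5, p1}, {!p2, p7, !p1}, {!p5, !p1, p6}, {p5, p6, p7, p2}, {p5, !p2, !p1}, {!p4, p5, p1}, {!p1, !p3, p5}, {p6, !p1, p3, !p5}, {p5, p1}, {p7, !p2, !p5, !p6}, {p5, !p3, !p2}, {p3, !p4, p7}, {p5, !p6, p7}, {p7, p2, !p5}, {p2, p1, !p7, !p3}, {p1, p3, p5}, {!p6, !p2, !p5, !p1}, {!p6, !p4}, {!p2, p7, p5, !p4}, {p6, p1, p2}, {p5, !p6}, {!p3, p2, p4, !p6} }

Suppose p5 = false.
Unit clause (p1) forces p1 = true.
Unit clause (!p2) forces p2 = false.
Unit clause (!p3) forces p3 = false.
That conflicts with the unit clause (p3).
So every satisfying assignment has p5 = True.

True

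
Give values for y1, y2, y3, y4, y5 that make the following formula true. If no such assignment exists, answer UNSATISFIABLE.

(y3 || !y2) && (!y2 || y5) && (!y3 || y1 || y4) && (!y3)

y1: true,  y2: false,  y3: false,  y4: true,  y5: true

From the singleton clause (!y3), y3 = false.
From the singleton clause (!y2), y2 = false.
All clauses hold; y1, y4, y5 can take either value.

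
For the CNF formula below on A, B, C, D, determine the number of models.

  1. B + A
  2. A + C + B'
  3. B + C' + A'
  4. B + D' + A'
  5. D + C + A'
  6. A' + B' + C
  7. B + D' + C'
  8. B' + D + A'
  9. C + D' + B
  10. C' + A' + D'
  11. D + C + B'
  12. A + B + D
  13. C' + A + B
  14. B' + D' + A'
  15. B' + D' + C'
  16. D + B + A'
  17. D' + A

There are 2^4 = 16 truth assignments over (A, B, C, D).
Check each against the 17 clauses (columns in the order A, B, C, D):
  F F F F  ✗ fails (B + A)
  F F F T  ✗ fails (B + A)
  F F T F  ✗ fails (B + A)
  F F T T  ✗ fails (B + A)
  F T F F  ✗ fails (A + C + B')
  F T F T  ✗ fails (A + C + B')
  F T T F  ✓ satisfies all
  F T T T  ✗ fails (B' + D' + C')
  T F F F  ✗ fails (D + C + A')
  T F F T  ✗ fails (B + D' + A')
  T F T F  ✗ fails (B + C' + A')
  T F T T  ✗ fails (B + C' + A')
  T T F F  ✗ fails (D + C + A')
  T T F T  ✗ fails (A' + B' + C)
  T T T F  ✗ fails (B' + D + A')
  T T T T  ✗ fails (C' + A' + D')
1 of the 16 rows is a model.

1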